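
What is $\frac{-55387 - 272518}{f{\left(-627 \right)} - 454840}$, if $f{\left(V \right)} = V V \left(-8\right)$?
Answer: $\frac{327905}{3599872} \approx 0.091088$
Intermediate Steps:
$f{\left(V \right)} = - 8 V^{2}$ ($f{\left(V \right)} = V^{2} \left(-8\right) = - 8 V^{2}$)
$\frac{-55387 - 272518}{f{\left(-627 \right)} - 454840} = \frac{-55387 - 272518}{- 8 \left(-627\right)^{2} - 454840} = - \frac{327905}{\left(-8\right) 393129 - 454840} = - \frac{327905}{-3145032 - 454840} = - \frac{327905}{-3599872} = \left(-327905\right) \left(- \frac{1}{3599872}\right) = \frac{327905}{3599872}$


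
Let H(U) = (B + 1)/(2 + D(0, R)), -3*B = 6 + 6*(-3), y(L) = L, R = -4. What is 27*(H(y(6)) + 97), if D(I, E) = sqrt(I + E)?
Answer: 10611/4 - 135*I/4 ≈ 2652.8 - 33.75*I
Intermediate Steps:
B = 4 (B = -(6 + 6*(-3))/3 = -(6 - 18)/3 = -1/3*(-12) = 4)
D(I, E) = sqrt(E + I)
H(U) = 5*(2 - 2*I)/8 (H(U) = (4 + 1)/(2 + sqrt(-4 + 0)) = 5/(2 + sqrt(-4)) = 5/(2 + 2*I) = 5*((2 - 2*I)/8) = 5*(2 - 2*I)/8)
27*(H(y(6)) + 97) = 27*((5/4 - 5*I/4) + 97) = 27*(393/4 - 5*I/4) = 10611/4 - 135*I/4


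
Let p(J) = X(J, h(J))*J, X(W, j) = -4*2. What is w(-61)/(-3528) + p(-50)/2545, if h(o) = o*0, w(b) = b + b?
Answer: 172169/897876 ≈ 0.19175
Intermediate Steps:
w(b) = 2*b
h(o) = 0
X(W, j) = -8
p(J) = -8*J
w(-61)/(-3528) + p(-50)/2545 = (2*(-61))/(-3528) - 8*(-50)/2545 = -122*(-1/3528) + 400*(1/2545) = 61/1764 + 80/509 = 172169/897876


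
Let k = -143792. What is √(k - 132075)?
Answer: I*√275867 ≈ 525.23*I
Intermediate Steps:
√(k - 132075) = √(-143792 - 132075) = √(-275867) = I*√275867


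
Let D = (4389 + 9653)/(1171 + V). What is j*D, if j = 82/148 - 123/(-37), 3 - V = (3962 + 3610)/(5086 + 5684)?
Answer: 3616973465/77924516 ≈ 46.416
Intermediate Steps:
V = 4123/1795 (V = 3 - (3962 + 3610)/(5086 + 5684) = 3 - 7572/10770 = 3 - 1*1262/1795 = 3 - 1262/1795 = 4123/1795 ≈ 2.2969)
j = 287/74 (j = 82*(1/148) - 123*(-1/37) = 41/74 + 123/37 = 287/74 ≈ 3.8784)
D = 12602695/1053034 (D = (4389 + 9653)/(1171 + 4123/1795) = 14042/(2106068/1795) = 14042*(1795/2106068) = 12602695/1053034 ≈ 11.968)
j*D = (287/74)*(12602695/1053034) = 3616973465/77924516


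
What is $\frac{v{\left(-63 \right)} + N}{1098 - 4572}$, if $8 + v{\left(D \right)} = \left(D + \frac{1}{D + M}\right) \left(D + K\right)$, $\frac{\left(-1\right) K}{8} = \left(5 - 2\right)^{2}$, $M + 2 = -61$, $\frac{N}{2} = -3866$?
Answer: $- \frac{3575}{16212} \approx -0.22052$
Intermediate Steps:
$N = -7732$ ($N = 2 \left(-3866\right) = -7732$)
$M = -63$ ($M = -2 - 61 = -63$)
$K = -72$ ($K = - 8 \left(5 - 2\right)^{2} = - 8 \cdot 3^{2} = \left(-8\right) 9 = -72$)
$v{\left(D \right)} = -8 + \left(-72 + D\right) \left(D + \frac{1}{-63 + D}\right)$ ($v{\left(D \right)} = -8 + \left(D + \frac{1}{D - 63}\right) \left(D - 72\right) = -8 + \left(D + \frac{1}{-63 + D}\right) \left(-72 + D\right) = -8 + \left(-72 + D\right) \left(D + \frac{1}{-63 + D}\right)$)
$\frac{v{\left(-63 \right)} + N}{1098 - 4572} = \frac{\frac{432 + \left(-63\right)^{3} - 135 \left(-63\right)^{2} + 4529 \left(-63\right)}{-63 - 63} - 7732}{1098 - 4572} = \frac{\frac{432 - 250047 - 535815 - 285327}{-126} - 7732}{-3474} = \left(- \frac{432 - 250047 - 535815 - 285327}{126} - 7732\right) \left(- \frac{1}{3474}\right) = \left(\left(- \frac{1}{126}\right) \left(-1070757\right) - 7732\right) \left(- \frac{1}{3474}\right) = \left(\frac{118973}{14} - 7732\right) \left(- \frac{1}{3474}\right) = \frac{10725}{14} \left(- \frac{1}{3474}\right) = - \frac{3575}{16212}$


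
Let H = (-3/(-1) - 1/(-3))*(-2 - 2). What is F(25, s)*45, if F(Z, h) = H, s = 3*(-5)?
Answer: -600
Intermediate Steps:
s = -15
H = -40/3 (H = (-3*(-1) - 1*(-⅓))*(-4) = (3 + ⅓)*(-4) = (10/3)*(-4) = -40/3 ≈ -13.333)
F(Z, h) = -40/3
F(25, s)*45 = -40/3*45 = -600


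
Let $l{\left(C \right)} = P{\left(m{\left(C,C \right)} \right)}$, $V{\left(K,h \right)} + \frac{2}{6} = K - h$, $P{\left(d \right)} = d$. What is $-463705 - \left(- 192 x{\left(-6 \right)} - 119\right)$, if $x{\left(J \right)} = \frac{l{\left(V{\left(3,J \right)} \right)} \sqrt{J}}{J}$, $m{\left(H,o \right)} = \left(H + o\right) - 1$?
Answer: $-463586 - \frac{1568 i \sqrt{6}}{3} \approx -4.6359 \cdot 10^{5} - 1280.3 i$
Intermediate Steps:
$m{\left(H,o \right)} = -1 + H + o$
$V{\left(K,h \right)} = - \frac{1}{3} + K - h$ ($V{\left(K,h \right)} = - \frac{1}{3} + \left(K - h\right) = - \frac{1}{3} + K - h$)
$l{\left(C \right)} = -1 + 2 C$ ($l{\left(C \right)} = -1 + C + C = -1 + 2 C$)
$x{\left(J \right)} = \frac{\frac{13}{3} - 2 J}{\sqrt{J}}$ ($x{\left(J \right)} = \frac{\left(-1 + 2 \left(- \frac{1}{3} + 3 - J\right)\right) \sqrt{J}}{J} = \frac{\left(-1 + 2 \left(\frac{8}{3} - J\right)\right) \sqrt{J}}{J} = \frac{\left(-1 - \left(- \frac{16}{3} + 2 J\right)\right) \sqrt{J}}{J} = \frac{\left(\frac{13}{3} - 2 J\right) \sqrt{J}}{J} = \frac{\sqrt{J} \left(\frac{13}{3} - 2 J\right)}{J} = \frac{\frac{13}{3} - 2 J}{\sqrt{J}}$)
$-463705 - \left(- 192 x{\left(-6 \right)} - 119\right) = -463705 - \left(- 192 \frac{13 - -36}{3 i \sqrt{6}} - 119\right) = -463705 - \left(- 192 \frac{- \frac{i \sqrt{6}}{6} \left(13 + 36\right)}{3} - 119\right) = -463705 - \left(- 192 \cdot \frac{1}{3} \left(- \frac{i \sqrt{6}}{6}\right) 49 - 119\right) = -463705 - \left(- 192 \left(- \frac{49 i \sqrt{6}}{18}\right) - 119\right) = -463705 - \left(\frac{1568 i \sqrt{6}}{3} - 119\right) = -463705 - \left(-119 + \frac{1568 i \sqrt{6}}{3}\right) = -463705 + \left(119 - \frac{1568 i \sqrt{6}}{3}\right) = -463586 - \frac{1568 i \sqrt{6}}{3}$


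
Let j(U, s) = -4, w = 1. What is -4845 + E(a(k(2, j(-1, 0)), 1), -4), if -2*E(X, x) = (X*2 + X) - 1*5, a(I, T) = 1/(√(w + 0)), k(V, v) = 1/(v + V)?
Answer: -4844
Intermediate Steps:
k(V, v) = 1/(V + v)
a(I, T) = 1 (a(I, T) = 1/(√(1 + 0)) = 1/(√1) = 1/1 = 1)
E(X, x) = 5/2 - 3*X/2 (E(X, x) = -((X*2 + X) - 1*5)/2 = -((2*X + X) - 5)/2 = -(3*X - 5)/2 = -(-5 + 3*X)/2 = 5/2 - 3*X/2)
-4845 + E(a(k(2, j(-1, 0)), 1), -4) = -4845 + (5/2 - 3/2*1) = -4845 + (5/2 - 3/2) = -4845 + 1 = -4844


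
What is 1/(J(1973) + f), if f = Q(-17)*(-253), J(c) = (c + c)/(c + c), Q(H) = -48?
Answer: 1/12145 ≈ 8.2338e-5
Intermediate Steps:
J(c) = 1 (J(c) = (2*c)/((2*c)) = (2*c)*(1/(2*c)) = 1)
f = 12144 (f = -48*(-253) = 12144)
1/(J(1973) + f) = 1/(1 + 12144) = 1/12145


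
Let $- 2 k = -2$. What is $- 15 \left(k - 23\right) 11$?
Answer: $3630$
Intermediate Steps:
$k = 1$ ($k = \left(- \frac{1}{2}\right) \left(-2\right) = 1$)
$- 15 \left(k - 23\right) 11 = - 15 \left(1 - 23\right) 11 = - 15 \left(\left(-22\right) 11\right) = \left(-15\right) \left(-242\right) = 3630$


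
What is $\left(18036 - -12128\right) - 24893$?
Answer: $5271$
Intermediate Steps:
$\left(18036 - -12128\right) - 24893 = \left(18036 + 12128\right) - 24893 = 30164 - 24893 = 5271$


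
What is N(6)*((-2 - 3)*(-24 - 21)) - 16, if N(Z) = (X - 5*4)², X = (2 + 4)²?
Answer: 57584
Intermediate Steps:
X = 36 (X = 6² = 36)
N(Z) = 256 (N(Z) = (36 - 5*4)² = (36 - 20)² = 16² = 256)
N(6)*((-2 - 3)*(-24 - 21)) - 16 = 256*((-2 - 3)*(-24 - 21)) - 16 = 256*(-5*(-45)) - 16 = 256*225 - 16 = 57600 - 16 = 57584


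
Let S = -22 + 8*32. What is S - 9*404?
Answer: -3402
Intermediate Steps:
S = 234 (S = -22 + 256 = 234)
S - 9*404 = 234 - 9*404 = 234 - 3636 = -3402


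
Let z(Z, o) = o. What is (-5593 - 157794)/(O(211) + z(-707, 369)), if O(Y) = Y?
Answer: -163387/580 ≈ -281.70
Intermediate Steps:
(-5593 - 157794)/(O(211) + z(-707, 369)) = (-5593 - 157794)/(211 + 369) = -163387/580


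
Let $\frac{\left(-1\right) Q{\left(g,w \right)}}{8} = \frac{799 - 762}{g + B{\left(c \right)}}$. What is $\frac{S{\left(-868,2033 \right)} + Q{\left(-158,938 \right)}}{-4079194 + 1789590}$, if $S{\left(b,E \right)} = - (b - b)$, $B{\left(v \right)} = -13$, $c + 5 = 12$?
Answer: $- \frac{74}{97880571} \approx -7.5602 \cdot 10^{-7}$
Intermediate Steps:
$c = 7$ ($c = -5 + 12 = 7$)
$Q{\left(g,w \right)} = - \frac{296}{-13 + g}$ ($Q{\left(g,w \right)} = - 8 \frac{799 - 762}{g - 13} = - 8 \frac{37}{-13 + g} = - \frac{296}{-13 + g}$)
$S{\left(b,E \right)} = 0$ ($S{\left(b,E \right)} = \left(-1\right) 0 = 0$)
$\frac{S{\left(-868,2033 \right)} + Q{\left(-158,938 \right)}}{-4079194 + 1789590} = \frac{0 - \frac{296}{-13 - 158}}{-4079194 + 1789590} = \frac{0 - \frac{296}{-171}}{-2289604} = \left(0 - - \frac{296}{171}\right) \left(- \frac{1}{2289604}\right) = \left(0 + \frac{296}{171}\right) \left(- \frac{1}{2289604}\right) = \frac{296}{171} \left(- \frac{1}{2289604}\right) = - \frac{74}{97880571}$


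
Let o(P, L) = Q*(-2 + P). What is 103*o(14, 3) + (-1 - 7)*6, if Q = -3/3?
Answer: -1284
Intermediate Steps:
Q = -1 (Q = -3*⅓ = -1)
o(P, L) = 2 - P (o(P, L) = -(-2 + P) = 2 - P)
103*o(14, 3) + (-1 - 7)*6 = 103*(2 - 1*14) + (-1 - 7)*6 = 103*(2 - 14) - 8*6 = 103*(-12) - 48 = -1236 - 48 = -1284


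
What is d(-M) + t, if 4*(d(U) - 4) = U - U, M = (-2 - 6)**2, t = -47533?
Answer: -47529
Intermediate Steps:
M = 64 (M = (-8)**2 = 64)
d(U) = 4 (d(U) = 4 + (U - U)/4 = 4 + (1/4)*0 = 4 + 0 = 4)
d(-M) + t = 4 - 47533 = -47529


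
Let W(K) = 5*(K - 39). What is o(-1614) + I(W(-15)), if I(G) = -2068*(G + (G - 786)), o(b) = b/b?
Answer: 2742169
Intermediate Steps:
o(b) = 1
W(K) = -195 + 5*K (W(K) = 5*(-39 + K) = -195 + 5*K)
I(G) = 1625448 - 4136*G (I(G) = -2068*(G + (-786 + G)) = -2068*(-786 + 2*G) = 1625448 - 4136*G)
o(-1614) + I(W(-15)) = 1 + (1625448 - 4136*(-195 + 5*(-15))) = 1 + (1625448 - 4136*(-195 - 75)) = 1 + (1625448 - 4136*(-270)) = 1 + (1625448 + 1116720) = 1 + 2742168 = 2742169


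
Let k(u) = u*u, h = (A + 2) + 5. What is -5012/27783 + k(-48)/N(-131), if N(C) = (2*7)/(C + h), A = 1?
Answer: -80342348/3969 ≈ -20242.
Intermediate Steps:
h = 8 (h = (1 + 2) + 5 = 3 + 5 = 8)
k(u) = u²
N(C) = 14/(8 + C) (N(C) = (2*7)/(C + 8) = 14/(8 + C))
-5012/27783 + k(-48)/N(-131) = -5012/27783 + (-48)²/((14/(8 - 131))) = -5012*1/27783 + 2304/((14/(-123))) = -716/3969 + 2304/((14*(-1/123))) = -716/3969 + 2304/(-14/123) = -716/3969 + 2304*(-123/14) = -716/3969 - 141696/7 = -80342348/3969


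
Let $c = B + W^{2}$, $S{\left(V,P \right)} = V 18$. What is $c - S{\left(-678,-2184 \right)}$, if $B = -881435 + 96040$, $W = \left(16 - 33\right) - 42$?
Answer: $-769710$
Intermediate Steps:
$S{\left(V,P \right)} = 18 V$
$W = -59$ ($W = -17 - 42 = -59$)
$B = -785395$
$c = -781914$ ($c = -785395 + \left(-59\right)^{2} = -785395 + 3481 = -781914$)
$c - S{\left(-678,-2184 \right)} = -781914 - 18 \left(-678\right) = -781914 - -12204 = -781914 + 12204 = -769710$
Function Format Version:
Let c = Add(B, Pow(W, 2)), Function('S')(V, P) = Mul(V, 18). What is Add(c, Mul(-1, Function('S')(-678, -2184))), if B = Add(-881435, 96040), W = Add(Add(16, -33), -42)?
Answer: -769710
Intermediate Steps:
Function('S')(V, P) = Mul(18, V)
W = -59 (W = Add(-17, -42) = -59)
B = -785395
c = -781914 (c = Add(-785395, Pow(-59, 2)) = Add(-785395, 3481) = -781914)
Add(c, Mul(-1, Function('S')(-678, -2184))) = Add(-781914, Mul(-1, Mul(18, -678))) = Add(-781914, Mul(-1, -12204)) = Add(-781914, 12204) = -769710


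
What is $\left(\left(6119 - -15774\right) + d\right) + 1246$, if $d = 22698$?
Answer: $45837$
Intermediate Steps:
$\left(\left(6119 - -15774\right) + d\right) + 1246 = \left(\left(6119 - -15774\right) + 22698\right) + 1246 = \left(\left(6119 + 15774\right) + 22698\right) + 1246 = \left(21893 + 22698\right) + 1246 = 44591 + 1246 = 45837$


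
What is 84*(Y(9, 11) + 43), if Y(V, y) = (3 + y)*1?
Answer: 4788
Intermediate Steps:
Y(V, y) = 3 + y
84*(Y(9, 11) + 43) = 84*((3 + 11) + 43) = 84*(14 + 43) = 84*57 = 4788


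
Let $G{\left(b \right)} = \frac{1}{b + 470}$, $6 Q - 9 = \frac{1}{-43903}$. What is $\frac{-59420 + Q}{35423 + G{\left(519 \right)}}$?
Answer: $- \frac{25713839713}{15329592132} \approx -1.6774$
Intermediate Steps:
$Q = \frac{197563}{131709}$ ($Q = \frac{3}{2} + \frac{1}{6 \left(-43903\right)} = \frac{3}{2} + \frac{1}{6} \left(- \frac{1}{43903}\right) = \frac{3}{2} - \frac{1}{263418} = \frac{197563}{131709} \approx 1.5$)
$G{\left(b \right)} = \frac{1}{470 + b}$
$\frac{-59420 + Q}{35423 + G{\left(519 \right)}} = \frac{-59420 + \frac{197563}{131709}}{35423 + \frac{1}{470 + 519}} = - \frac{7825951217}{131709 \left(35423 + \frac{1}{989}\right)} = - \frac{7825951217}{131709 \cdot \frac{35033348}{989}} = \left(- \frac{7825951217}{131709}\right) \frac{989}{35033348} = - \frac{25713839713}{15329592132}$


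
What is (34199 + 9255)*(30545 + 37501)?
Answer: 2956870884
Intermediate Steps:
(34199 + 9255)*(30545 + 37501) = 43454*68046 = 2956870884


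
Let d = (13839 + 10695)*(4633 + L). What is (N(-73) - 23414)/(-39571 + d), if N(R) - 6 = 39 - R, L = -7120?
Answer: 23296/61055629 ≈ 0.00038155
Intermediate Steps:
d = -61016058 (d = (13839 + 10695)*(4633 - 7120) = 24534*(-2487) = -61016058)
N(R) = 45 - R (N(R) = 6 + (39 - R) = 45 - R)
(N(-73) - 23414)/(-39571 + d) = ((45 - 1*(-73)) - 23414)/(-39571 - 61016058) = ((45 + 73) - 23414)/(-61055629) = (118 - 23414)*(-1/61055629) = -23296*(-1/61055629) = 23296/61055629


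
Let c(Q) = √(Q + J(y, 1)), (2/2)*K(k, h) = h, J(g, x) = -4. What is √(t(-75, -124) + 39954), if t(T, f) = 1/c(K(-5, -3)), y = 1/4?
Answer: √(1957746 - 7*I*√7)/7 ≈ 199.89 - 0.00094546*I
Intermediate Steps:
y = ¼ ≈ 0.25000
K(k, h) = h
c(Q) = √(-4 + Q) (c(Q) = √(Q - 4) = √(-4 + Q))
t(T, f) = -I*√7/7 (t(T, f) = 1/(√(-4 - 3)) = 1/(√(-7)) = 1/(I*√7) = -I*√7/7)
√(t(-75, -124) + 39954) = √(-I*√7/7 + 39954) = √(39954 - I*√7/7)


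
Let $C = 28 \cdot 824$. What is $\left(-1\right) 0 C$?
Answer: $0$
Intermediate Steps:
$C = 23072$
$\left(-1\right) 0 C = \left(-1\right) 0 \cdot 23072 = 0 \cdot 23072 = 0$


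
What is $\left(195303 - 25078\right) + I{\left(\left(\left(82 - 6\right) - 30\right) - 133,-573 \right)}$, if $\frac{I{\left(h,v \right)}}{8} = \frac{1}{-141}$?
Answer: $\frac{24001717}{141} \approx 1.7023 \cdot 10^{5}$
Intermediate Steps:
$I{\left(h,v \right)} = - \frac{8}{141}$ ($I{\left(h,v \right)} = \frac{8}{-141} = 8 \left(- \frac{1}{141}\right) = - \frac{8}{141}$)
$\left(195303 - 25078\right) + I{\left(\left(\left(82 - 6\right) - 30\right) - 133,-573 \right)} = \left(195303 - 25078\right) - \frac{8}{141} = 170225 - \frac{8}{141} = \frac{24001717}{141}$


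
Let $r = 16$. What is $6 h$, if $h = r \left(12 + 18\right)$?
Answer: $2880$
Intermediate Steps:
$h = 480$ ($h = 16 \left(12 + 18\right) = 16 \cdot 30 = 480$)
$6 h = 6 \cdot 480 = 2880$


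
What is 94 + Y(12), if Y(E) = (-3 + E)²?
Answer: 175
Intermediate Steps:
94 + Y(12) = 94 + (-3 + 12)² = 94 + 9² = 94 + 81 = 175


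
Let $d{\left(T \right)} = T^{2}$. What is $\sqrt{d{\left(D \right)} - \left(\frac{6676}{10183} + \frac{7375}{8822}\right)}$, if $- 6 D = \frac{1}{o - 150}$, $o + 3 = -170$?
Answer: $\frac{i \sqrt{39109475054501790257}}{5120562282} \approx 1.2213 i$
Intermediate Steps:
$o = -173$ ($o = -3 - 170 = -173$)
$D = \frac{1}{1938}$ ($D = - \frac{1}{6 \left(-173 - 150\right)} = - \frac{1}{6 \left(-323\right)} = \left(- \frac{1}{6}\right) \left(- \frac{1}{323}\right) = \frac{1}{1938} \approx 0.000516$)
$\sqrt{d{\left(D \right)} - \left(\frac{6676}{10183} + \frac{7375}{8822}\right)} = \sqrt{\left(\frac{1}{1938}\right)^{2} - \left(\frac{6676}{10183} + \frac{7375}{8822}\right)} = \sqrt{\frac{1}{3755844} - \frac{133995297}{89834426}} = \sqrt{- \frac{14801921836213}{9923649702516}} = \frac{i \sqrt{39109475054501790257}}{5120562282}$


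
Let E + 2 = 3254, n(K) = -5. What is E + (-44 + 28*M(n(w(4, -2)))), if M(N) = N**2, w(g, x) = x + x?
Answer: 3908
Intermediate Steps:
w(g, x) = 2*x
E = 3252 (E = -2 + 3254 = 3252)
E + (-44 + 28*M(n(w(4, -2)))) = 3252 + (-44 + 28*(-5)**2) = 3252 + (-44 + 28*25) = 3252 + (-44 + 700) = 3252 + 656 = 3908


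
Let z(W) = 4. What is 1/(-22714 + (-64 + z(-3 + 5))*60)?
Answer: -1/26314 ≈ -3.8003e-5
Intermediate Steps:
1/(-22714 + (-64 + z(-3 + 5))*60) = 1/(-22714 + (-64 + 4)*60) = 1/(-22714 - 60*60) = 1/(-22714 - 3600) = 1/(-26314) = -1/26314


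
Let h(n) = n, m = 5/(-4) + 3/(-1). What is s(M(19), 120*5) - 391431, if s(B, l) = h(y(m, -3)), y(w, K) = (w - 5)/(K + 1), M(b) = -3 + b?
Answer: -3131411/8 ≈ -3.9143e+5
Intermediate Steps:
m = -17/4 (m = 5*(-1/4) + 3*(-1) = -5/4 - 3 = -17/4 ≈ -4.2500)
y(w, K) = (-5 + w)/(1 + K)
s(B, l) = 37/8 (s(B, l) = (-5 - 17/4)/(1 - 3) = -37/4/(-2) = -1/2*(-37/4) = 37/8)
s(M(19), 120*5) - 391431 = 37/8 - 391431 = -3131411/8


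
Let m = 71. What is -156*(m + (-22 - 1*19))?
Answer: -4680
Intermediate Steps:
-156*(m + (-22 - 1*19)) = -156*(71 + (-22 - 1*19)) = -156*(71 + (-22 - 19)) = -156*(71 - 41) = -156*30 = -4680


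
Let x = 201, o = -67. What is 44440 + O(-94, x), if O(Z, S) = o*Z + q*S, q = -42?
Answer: 42296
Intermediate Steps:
O(Z, S) = -67*Z - 42*S
44440 + O(-94, x) = 44440 + (-67*(-94) - 42*201) = 44440 + (6298 - 8442) = 44440 - 2144 = 42296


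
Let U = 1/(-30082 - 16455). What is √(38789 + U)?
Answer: 2*√21001260313651/46537 ≈ 196.95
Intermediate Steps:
U = -1/46537 (U = 1/(-46537) = -1/46537 ≈ -2.1488e-5)
√(38789 + U) = √(38789 - 1/46537) = √(1805123692/46537) = 2*√21001260313651/46537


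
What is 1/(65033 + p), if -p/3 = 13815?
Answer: 1/23588 ≈ 4.2394e-5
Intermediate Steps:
p = -41445 (p = -3*13815 = -41445)
1/(65033 + p) = 1/(65033 - 41445) = 1/23588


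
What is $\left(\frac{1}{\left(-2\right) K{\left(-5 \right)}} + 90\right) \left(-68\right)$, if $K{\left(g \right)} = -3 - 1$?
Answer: $- \frac{12257}{2} \approx -6128.5$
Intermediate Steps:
$K{\left(g \right)} = -4$ ($K{\left(g \right)} = -3 - 1 = -4$)
$\left(\frac{1}{\left(-2\right) K{\left(-5 \right)}} + 90\right) \left(-68\right) = \left(\frac{1}{\left(-2\right) \left(-4\right)} + 90\right) \left(-68\right) = \left(\frac{1}{8} + 90\right) \left(-68\right) = \frac{721}{8} \left(-68\right) = - \frac{12257}{2}$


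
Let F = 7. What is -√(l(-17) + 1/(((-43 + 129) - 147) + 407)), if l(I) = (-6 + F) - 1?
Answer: -√346/346 ≈ -0.053760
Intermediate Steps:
l(I) = 0 (l(I) = (-6 + 7) - 1 = 1 - 1 = 0)
-√(l(-17) + 1/(((-43 + 129) - 147) + 407)) = -√(0 + 1/(((-43 + 129) - 147) + 407)) = -√(0 + 1/((86 - 147) + 407)) = -√(0 + 1/(-61 + 407)) = -√(0 + 1/346) = -√(1/346) = -√346/346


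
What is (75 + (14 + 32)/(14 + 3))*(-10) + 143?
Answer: -10779/17 ≈ -634.06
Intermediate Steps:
(75 + (14 + 32)/(14 + 3))*(-10) + 143 = (75 + 46/17)*(-10) + 143 = (1321/17)*(-10) + 143 = -13210/17 + 143 = -10779/17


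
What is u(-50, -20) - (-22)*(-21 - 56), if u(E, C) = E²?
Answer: 806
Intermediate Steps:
u(-50, -20) - (-22)*(-21 - 56) = (-50)² - (-22)*(-21 - 56) = 2500 - (-22)*(-77) = 2500 - 1*1694 = 2500 - 1694 = 806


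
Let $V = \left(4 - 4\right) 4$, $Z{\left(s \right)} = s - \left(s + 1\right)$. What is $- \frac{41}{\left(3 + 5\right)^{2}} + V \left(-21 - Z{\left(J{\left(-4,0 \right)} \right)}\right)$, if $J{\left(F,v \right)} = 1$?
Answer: $- \frac{41}{64} \approx -0.64063$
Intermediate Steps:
$Z{\left(s \right)} = -1$ ($Z{\left(s \right)} = s - \left(1 + s\right) = -1$)
$V = 0$ ($V = 0 \cdot 4 = 0$)
$- \frac{41}{\left(3 + 5\right)^{2}} + V \left(-21 - Z{\left(J{\left(-4,0 \right)} \right)}\right) = - \frac{41}{\left(3 + 5\right)^{2}} + 0 \left(-21 - -1\right) = - \frac{41}{8^{2}} + 0 \left(-21 + 1\right) = - \frac{41}{64} + 0 \left(-20\right) = \left(-41\right) \frac{1}{64} + 0 = - \frac{41}{64} + 0 = - \frac{41}{64}$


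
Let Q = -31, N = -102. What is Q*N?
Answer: 3162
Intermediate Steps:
Q*N = -31*(-102) = 3162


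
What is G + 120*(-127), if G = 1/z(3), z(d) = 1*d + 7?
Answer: -152399/10 ≈ -15240.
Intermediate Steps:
z(d) = 7 + d (z(d) = d + 7 = 7 + d)
G = ⅒ (G = 1/(7 + 3) = 1/10 = ⅒ ≈ 0.10000)
G + 120*(-127) = ⅒ + 120*(-127) = ⅒ - 15240 = -152399/10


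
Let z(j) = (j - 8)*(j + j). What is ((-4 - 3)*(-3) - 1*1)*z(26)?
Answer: 18720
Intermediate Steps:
z(j) = 2*j*(-8 + j) (z(j) = (-8 + j)*(2*j) = 2*j*(-8 + j))
((-4 - 3)*(-3) - 1*1)*z(26) = ((-4 - 3)*(-3) - 1*1)*(2*26*(-8 + 26)) = (-7*(-3) - 1)*(2*26*18) = (21 - 1)*936 = 20*936 = 18720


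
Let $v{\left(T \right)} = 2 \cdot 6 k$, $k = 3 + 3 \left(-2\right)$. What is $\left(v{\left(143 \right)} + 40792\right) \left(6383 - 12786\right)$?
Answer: $-260960668$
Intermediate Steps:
$k = -3$ ($k = 3 - 6 = -3$)
$v{\left(T \right)} = -36$ ($v{\left(T \right)} = 2 \cdot 6 \left(-3\right) = 12 \left(-3\right) = -36$)
$\left(v{\left(143 \right)} + 40792\right) \left(6383 - 12786\right) = \left(-36 + 40792\right) \left(6383 - 12786\right) = 40756 \left(-6403\right) = -260960668$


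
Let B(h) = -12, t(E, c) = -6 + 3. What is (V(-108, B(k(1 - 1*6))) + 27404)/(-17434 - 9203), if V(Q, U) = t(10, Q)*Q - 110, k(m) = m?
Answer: -9206/8879 ≈ -1.0368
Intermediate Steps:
t(E, c) = -3
V(Q, U) = -110 - 3*Q (V(Q, U) = -3*Q - 110 = -110 - 3*Q)
(V(-108, B(k(1 - 1*6))) + 27404)/(-17434 - 9203) = ((-110 - 3*(-108)) + 27404)/(-17434 - 9203) = ((-110 + 324) + 27404)/(-26637) = (214 + 27404)*(-1/26637) = 27618*(-1/26637) = -9206/8879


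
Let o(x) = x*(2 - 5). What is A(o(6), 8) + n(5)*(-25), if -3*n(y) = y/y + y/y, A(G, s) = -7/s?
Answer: 379/24 ≈ 15.792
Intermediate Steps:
o(x) = -3*x (o(x) = x*(-3) = -3*x)
n(y) = -⅔ (n(y) = -(y/y + y/y)/3 = -(1 + 1)/3 = -⅓*2 = -⅔)
A(o(6), 8) + n(5)*(-25) = -7/8 - ⅔*(-25) = -7*⅛ + 50/3 = -7/8 + 50/3 = 379/24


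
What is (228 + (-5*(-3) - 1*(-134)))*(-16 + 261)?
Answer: 92365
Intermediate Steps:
(228 + (-5*(-3) - 1*(-134)))*(-16 + 261) = (228 + (15 + 134))*245 = (228 + 149)*245 = 377*245 = 92365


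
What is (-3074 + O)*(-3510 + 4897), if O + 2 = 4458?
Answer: 1916834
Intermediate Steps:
O = 4456 (O = -2 + 4458 = 4456)
(-3074 + O)*(-3510 + 4897) = (-3074 + 4456)*(-3510 + 4897) = 1382*1387 = 1916834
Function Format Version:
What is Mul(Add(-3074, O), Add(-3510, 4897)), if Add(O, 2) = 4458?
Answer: 1916834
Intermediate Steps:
O = 4456 (O = Add(-2, 4458) = 4456)
Mul(Add(-3074, O), Add(-3510, 4897)) = Mul(Add(-3074, 4456), Add(-3510, 4897)) = Mul(1382, 1387) = 1916834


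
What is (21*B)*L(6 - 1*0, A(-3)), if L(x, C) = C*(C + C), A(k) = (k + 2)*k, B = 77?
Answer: 29106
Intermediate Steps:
A(k) = k*(2 + k) (A(k) = (2 + k)*k = k*(2 + k))
L(x, C) = 2*C² (L(x, C) = C*(2*C) = 2*C²)
(21*B)*L(6 - 1*0, A(-3)) = (21*77)*(2*(-3*(2 - 3))²) = 1617*(2*(-3*(-1))²) = 1617*(2*3²) = 1617*(2*9) = 1617*18 = 29106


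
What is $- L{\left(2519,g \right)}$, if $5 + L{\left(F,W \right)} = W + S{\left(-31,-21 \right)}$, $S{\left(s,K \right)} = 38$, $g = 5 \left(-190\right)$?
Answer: $917$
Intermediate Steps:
$g = -950$
$L{\left(F,W \right)} = 33 + W$ ($L{\left(F,W \right)} = -5 + \left(W + 38\right) = -5 + \left(38 + W\right) = 33 + W$)
$- L{\left(2519,g \right)} = - (33 - 950) = \left(-1\right) \left(-917\right) = 917$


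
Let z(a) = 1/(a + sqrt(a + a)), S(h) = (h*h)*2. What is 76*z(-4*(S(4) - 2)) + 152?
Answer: 9234/61 - 19*I*sqrt(15)/915 ≈ 151.38 - 0.080423*I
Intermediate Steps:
S(h) = 2*h**2 (S(h) = h**2*2 = 2*h**2)
z(a) = 1/(a + sqrt(2)*sqrt(a)) (z(a) = 1/(a + sqrt(2*a)) = 1/(a + sqrt(2)*sqrt(a)))
76*z(-4*(S(4) - 2)) + 152 = 76/(-4*(2*4**2 - 2) + sqrt(2)*sqrt(-4*(2*4**2 - 2))) + 152 = 76/(-4*(2*16 - 2) + sqrt(2)*sqrt(-4*(2*16 - 2))) + 152 = 76/(-4*(32 - 2) + sqrt(2)*sqrt(-4*(32 - 2))) + 152 = 76/(-4*30 + sqrt(2)*sqrt(-4*30)) + 152 = 76/(-120 + sqrt(2)*sqrt(-120)) + 152 = 76/(-120 + sqrt(2)*(2*I*sqrt(30))) + 152 = 76/(-120 + 4*I*sqrt(15)) + 152 = 152 + 76/(-120 + 4*I*sqrt(15))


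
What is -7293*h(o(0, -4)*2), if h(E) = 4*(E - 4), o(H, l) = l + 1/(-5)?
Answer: 1808664/5 ≈ 3.6173e+5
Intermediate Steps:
o(H, l) = -1/5 + l (o(H, l) = l - 1/5 = -1/5 + l)
h(E) = -16 + 4*E (h(E) = 4*(-4 + E) = -16 + 4*E)
-7293*h(o(0, -4)*2) = -7293*(-16 + 4*((-1/5 - 4)*2)) = -7293*(-16 + 4*(-21/5*2)) = -7293*(-16 + 4*(-42/5)) = -7293*(-16 - 168/5) = -7293*(-248/5) = 1808664/5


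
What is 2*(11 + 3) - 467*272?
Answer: -126996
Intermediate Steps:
2*(11 + 3) - 467*272 = 2*14 - 127024 = 28 - 127024 = -126996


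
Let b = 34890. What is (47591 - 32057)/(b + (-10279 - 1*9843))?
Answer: 7767/7384 ≈ 1.0519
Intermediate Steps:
(47591 - 32057)/(b + (-10279 - 1*9843)) = (47591 - 32057)/(34890 + (-10279 - 1*9843)) = 15534/(34890 + (-10279 - 9843)) = 15534/(34890 - 20122) = 15534/14768 = 15534*(1/14768) = 7767/7384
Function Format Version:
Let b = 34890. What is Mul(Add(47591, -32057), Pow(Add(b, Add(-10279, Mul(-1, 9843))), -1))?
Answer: Rational(7767, 7384) ≈ 1.0519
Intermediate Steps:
Mul(Add(47591, -32057), Pow(Add(b, Add(-10279, Mul(-1, 9843))), -1)) = Mul(Add(47591, -32057), Pow(Add(34890, Add(-10279, Mul(-1, 9843))), -1)) = Mul(15534, Pow(Add(34890, Add(-10279, -9843)), -1)) = Mul(15534, Pow(Add(34890, -20122), -1)) = Mul(15534, Pow(14768, -1)) = Mul(15534, Rational(1, 14768)) = Rational(7767, 7384)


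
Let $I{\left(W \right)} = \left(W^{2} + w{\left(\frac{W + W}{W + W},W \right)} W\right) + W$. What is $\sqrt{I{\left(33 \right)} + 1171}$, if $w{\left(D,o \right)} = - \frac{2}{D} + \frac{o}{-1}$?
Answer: $\sqrt{1138} \approx 33.734$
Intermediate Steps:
$w{\left(D,o \right)} = - o - \frac{2}{D}$ ($w{\left(D,o \right)} = - \frac{2}{D} + o \left(-1\right) = - \frac{2}{D} - o = - o - \frac{2}{D}$)
$I{\left(W \right)} = W + W^{2} + W \left(-2 - W\right)$ ($I{\left(W \right)} = \left(W^{2} + \left(- W - \frac{2}{\left(W + W\right) \frac{1}{W + W}}\right) W\right) + W = \left(W^{2} + \left(- W - \frac{2}{2 W \frac{1}{2 W}}\right) W\right) + W = \left(W^{2} + \left(- W - \frac{2}{1}\right) W\right) + W = \left(W^{2} + \left(- W - 2\right) W\right) + W = \left(W^{2} + \left(-2 - W\right) W\right) + W = \left(W^{2} + W \left(-2 - W\right)\right) + W = W + W^{2} + W \left(-2 - W\right)$)
$\sqrt{I{\left(33 \right)} + 1171} = \sqrt{\left(-1\right) 33 + 1171} = \sqrt{-33 + 1171} = \sqrt{1138}$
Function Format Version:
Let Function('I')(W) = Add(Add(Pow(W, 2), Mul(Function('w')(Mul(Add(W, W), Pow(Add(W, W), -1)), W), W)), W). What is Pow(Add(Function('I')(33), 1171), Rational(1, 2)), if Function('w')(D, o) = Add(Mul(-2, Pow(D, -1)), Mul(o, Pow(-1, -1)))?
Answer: Pow(1138, Rational(1, 2)) ≈ 33.734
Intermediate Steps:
Function('w')(D, o) = Add(Mul(-1, o), Mul(-2, Pow(D, -1))) (Function('w')(D, o) = Add(Mul(-2, Pow(D, -1)), Mul(o, -1)) = Add(Mul(-2, Pow(D, -1)), Mul(-1, o)) = Add(Mul(-1, o), Mul(-2, Pow(D, -1))))
Function('I')(W) = Add(W, Pow(W, 2), Mul(W, Add(-2, Mul(-1, W)))) (Function('I')(W) = Add(Add(Pow(W, 2), Mul(Add(Mul(-1, W), Mul(-2, Pow(Mul(Add(W, W), Pow(Add(W, W), -1)), -1))), W)), W) = Add(Add(Pow(W, 2), Mul(Add(Mul(-1, W), Mul(-2, Pow(Mul(Mul(2, W), Pow(Mul(2, W), -1)), -1))), W)), W) = Add(Add(Pow(W, 2), Mul(Add(Mul(-1, W), Mul(-2, Pow(Mul(Mul(2, W), Mul(Rational(1, 2), Pow(W, -1))), -1))), W)), W) = Add(Add(Pow(W, 2), Mul(Add(Mul(-1, W), Mul(-2, Pow(1, -1))), W)), W) = Add(Add(Pow(W, 2), Mul(Add(Mul(-1, W), Mul(-2, 1)), W)), W) = Add(Add(Pow(W, 2), Mul(Add(Mul(-1, W), -2), W)), W) = Add(Add(Pow(W, 2), Mul(Add(-2, Mul(-1, W)), W)), W) = Add(Add(Pow(W, 2), Mul(W, Add(-2, Mul(-1, W)))), W) = Add(W, Pow(W, 2), Mul(W, Add(-2, Mul(-1, W)))))
Pow(Add(Function('I')(33), 1171), Rational(1, 2)) = Pow(Add(Mul(-1, 33), 1171), Rational(1, 2)) = Pow(Add(-33, 1171), Rational(1, 2)) = Pow(1138, Rational(1, 2))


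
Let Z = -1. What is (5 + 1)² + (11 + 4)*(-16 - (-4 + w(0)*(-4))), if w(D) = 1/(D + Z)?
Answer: -204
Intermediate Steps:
w(D) = 1/(-1 + D) (w(D) = 1/(D - 1) = 1/(-1 + D))
(5 + 1)² + (11 + 4)*(-16 - (-4 + w(0)*(-4))) = (5 + 1)² + (11 + 4)*(-16 - (-4 - 4/(-1 + 0))) = 6² + 15*(-16 - (-4 - 4/(-1))) = 36 + 15*(-16 - (-4 - 1*(-4))) = 36 + 15*(-16 - (-4 + 4)) = 36 + 15*(-16 - 1*0) = 36 + 15*(-16 + 0) = 36 + 15*(-16) = 36 - 240 = -204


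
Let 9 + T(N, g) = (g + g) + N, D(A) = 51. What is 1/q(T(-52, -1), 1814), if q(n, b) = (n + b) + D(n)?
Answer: 1/1802 ≈ 0.00055494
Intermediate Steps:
T(N, g) = -9 + N + 2*g (T(N, g) = -9 + ((g + g) + N) = -9 + (2*g + N) = -9 + (N + 2*g) = -9 + N + 2*g)
q(n, b) = 51 + b + n (q(n, b) = (n + b) + 51 = (b + n) + 51 = 51 + b + n)
1/q(T(-52, -1), 1814) = 1/(51 + 1814 + (-9 - 52 + 2*(-1))) = 1/(51 + 1814 + (-9 - 52 - 2)) = 1/(51 + 1814 - 63) = 1/1802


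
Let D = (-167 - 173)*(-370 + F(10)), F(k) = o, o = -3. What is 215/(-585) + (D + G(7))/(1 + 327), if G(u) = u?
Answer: 14824655/38376 ≈ 386.30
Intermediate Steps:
F(k) = -3
D = 126820 (D = (-167 - 173)*(-370 - 3) = -340*(-373) = 126820)
215/(-585) + (D + G(7))/(1 + 327) = 215/(-585) + (126820 + 7)/(1 + 327) = 215*(-1/585) + 126827/328 = -43/117 + 126827*(1/328) = -43/117 + 126827/328 = 14824655/38376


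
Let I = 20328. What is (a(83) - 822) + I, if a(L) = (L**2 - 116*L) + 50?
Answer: 16817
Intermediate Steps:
a(L) = 50 + L**2 - 116*L
(a(83) - 822) + I = ((50 + 83**2 - 116*83) - 822) + 20328 = ((50 + 6889 - 9628) - 822) + 20328 = (-2689 - 822) + 20328 = -3511 + 20328 = 16817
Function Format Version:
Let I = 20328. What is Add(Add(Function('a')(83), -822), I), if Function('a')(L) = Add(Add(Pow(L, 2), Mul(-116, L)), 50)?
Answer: 16817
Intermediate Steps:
Function('a')(L) = Add(50, Pow(L, 2), Mul(-116, L))
Add(Add(Function('a')(83), -822), I) = Add(Add(Add(50, Pow(83, 2), Mul(-116, 83)), -822), 20328) = Add(Add(Add(50, 6889, -9628), -822), 20328) = Add(Add(-2689, -822), 20328) = Add(-3511, 20328) = 16817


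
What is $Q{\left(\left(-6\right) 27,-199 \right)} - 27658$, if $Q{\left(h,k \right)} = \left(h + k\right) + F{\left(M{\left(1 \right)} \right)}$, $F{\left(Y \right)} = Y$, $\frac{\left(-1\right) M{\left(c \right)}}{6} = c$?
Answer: $-28025$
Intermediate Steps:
$M{\left(c \right)} = - 6 c$
$Q{\left(h,k \right)} = -6 + h + k$ ($Q{\left(h,k \right)} = \left(h + k\right) - 6 = -6 + h + k$)
$Q{\left(\left(-6\right) 27,-199 \right)} - 27658 = \left(-6 - 162 - 199\right) - 27658 = -367 - 27658 = -28025$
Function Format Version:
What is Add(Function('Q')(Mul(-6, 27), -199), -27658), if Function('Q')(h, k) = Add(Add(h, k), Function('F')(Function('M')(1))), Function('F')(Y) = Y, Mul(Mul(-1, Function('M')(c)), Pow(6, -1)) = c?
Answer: -28025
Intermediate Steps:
Function('M')(c) = Mul(-6, c)
Function('Q')(h, k) = Add(-6, h, k) (Function('Q')(h, k) = Add(Add(h, k), Mul(-6, 1)) = Add(Add(h, k), -6) = Add(-6, h, k))
Add(Function('Q')(Mul(-6, 27), -199), -27658) = Add(Add(-6, Mul(-6, 27), -199), -27658) = Add(Add(-6, -162, -199), -27658) = Add(-367, -27658) = -28025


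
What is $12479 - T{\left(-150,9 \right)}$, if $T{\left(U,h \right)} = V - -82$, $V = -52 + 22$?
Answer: $12427$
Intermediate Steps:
$V = -30$
$T{\left(U,h \right)} = 52$ ($T{\left(U,h \right)} = -30 - -82 = -30 + 82 = 52$)
$12479 - T{\left(-150,9 \right)} = 12479 - 52 = 12427$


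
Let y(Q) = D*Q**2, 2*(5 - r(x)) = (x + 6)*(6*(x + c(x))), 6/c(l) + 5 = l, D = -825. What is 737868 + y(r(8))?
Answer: -141347757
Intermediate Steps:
c(l) = 6/(-5 + l)
r(x) = 5 - (6 + x)*(6*x + 36/(-5 + x))/2 (r(x) = 5 - (x + 6)*6*(x + 6/(-5 + x))/2 = 5 - (6 + x)*(6*x + 36/(-5 + x))/2)
y(Q) = -825*Q**2
737868 + y(r(8)) = 737868 - 825*(-133 - 3*8**2 - 3*8**3 + 77*8)**2/(-5 + 8)**2 = 737868 - 825*(-133 - 3*64 - 3*512 + 616)**2/9 = 737868 - 825*(-133 - 192 - 1536 + 616)**2/9 = 737868 - 825*((1/3)*(-1245))**2 = 737868 - 825*(-415)**2 = 737868 - 825*172225 = 737868 - 142085625 = -141347757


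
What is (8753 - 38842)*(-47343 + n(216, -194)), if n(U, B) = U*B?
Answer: 2685352983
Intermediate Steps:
n(U, B) = B*U
(8753 - 38842)*(-47343 + n(216, -194)) = (8753 - 38842)*(-47343 - 194*216) = -30089*(-47343 - 41904) = -30089*(-89247) = 2685352983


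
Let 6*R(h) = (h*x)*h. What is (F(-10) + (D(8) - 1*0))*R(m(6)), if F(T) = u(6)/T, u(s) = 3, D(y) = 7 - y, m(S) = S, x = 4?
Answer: -156/5 ≈ -31.200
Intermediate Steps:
R(h) = 2*h²/3 (R(h) = ((h*4)*h)/6 = ((4*h)*h)/6 = (4*h²)/6 = 2*h²/3)
F(T) = 3/T
(F(-10) + (D(8) - 1*0))*R(m(6)) = (3/(-10) + ((7 - 1*8) - 1*0))*((⅔)*6²) = (3*(-⅒) + ((7 - 8) + 0))*((⅔)*36) = (-3/10 + (-1 + 0))*24 = (-3/10 - 1)*24 = -13/10*24 = -156/5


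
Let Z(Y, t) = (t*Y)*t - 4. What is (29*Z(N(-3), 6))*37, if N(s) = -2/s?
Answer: 21460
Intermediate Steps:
Z(Y, t) = -4 + Y*t² (Z(Y, t) = (Y*t)*t - 4 = Y*t² - 4 = -4 + Y*t²)
(29*Z(N(-3), 6))*37 = (29*(-4 - 2/(-3)*6²))*37 = (29*(-4 - 2*(-⅓)*36))*37 = (29*(-4 + (⅔)*36))*37 = (29*(-4 + 24))*37 = (29*20)*37 = 580*37 = 21460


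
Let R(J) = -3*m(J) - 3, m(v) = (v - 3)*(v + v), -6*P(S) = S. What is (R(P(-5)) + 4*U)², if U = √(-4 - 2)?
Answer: -1247/36 + 188*I*√6/3 ≈ -34.639 + 153.5*I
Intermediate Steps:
P(S) = -S/6
m(v) = 2*v*(-3 + v) (m(v) = (-3 + v)*(2*v) = 2*v*(-3 + v))
U = I*√6 (U = √(-6) = I*√6 ≈ 2.4495*I)
R(J) = -3 - 6*J*(-3 + J) (R(J) = -6*J*(-3 + J) - 3 = -3 - 6*J*(-3 + J))
(R(P(-5)) + 4*U)² = ((-3 - 6*(-⅙*(-5))² + 18*(-⅙*(-5))) + 4*(I*√6))² = ((-3 - 6*(⅚)² + 18*(⅚)) + 4*I*√6)² = ((-3 - 6*25/36 + 15) + 4*I*√6)² = ((-3 - 25/6 + 15) + 4*I*√6)² = (47/6 + 4*I*√6)²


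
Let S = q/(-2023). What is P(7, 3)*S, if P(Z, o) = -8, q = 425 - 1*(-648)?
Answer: 8584/2023 ≈ 4.2432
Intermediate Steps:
q = 1073 (q = 425 + 648 = 1073)
S = -1073/2023 (S = 1073/(-2023) = 1073*(-1/2023) = -1073/2023 ≈ -0.53040)
P(7, 3)*S = -8*(-1073/2023) = 8584/2023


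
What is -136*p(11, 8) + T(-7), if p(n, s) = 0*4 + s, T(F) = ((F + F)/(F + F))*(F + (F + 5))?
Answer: -1097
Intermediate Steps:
T(F) = 5 + 2*F (T(F) = ((2*F)/((2*F)))*(F + (5 + F)) = ((2*F)*(1/(2*F)))*(5 + 2*F) = 1*(5 + 2*F) = 5 + 2*F)
p(n, s) = s (p(n, s) = 0 + s = s)
-136*p(11, 8) + T(-7) = -136*8 + (5 + 2*(-7)) = -1088 + (5 - 14) = -1088 - 9 = -1097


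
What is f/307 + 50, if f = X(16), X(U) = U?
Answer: 15366/307 ≈ 50.052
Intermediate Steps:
f = 16
f/307 + 50 = 16/307 + 50 = 15366/307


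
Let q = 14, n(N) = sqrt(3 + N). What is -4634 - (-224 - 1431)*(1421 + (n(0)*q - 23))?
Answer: 2309056 + 23170*sqrt(3) ≈ 2.3492e+6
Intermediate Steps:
-4634 - (-224 - 1431)*(1421 + (n(0)*q - 23)) = -4634 - (-224 - 1431)*(1421 + (sqrt(3 + 0)*14 - 23)) = -4634 - (-1655)*(1421 + (sqrt(3)*14 - 23)) = -4634 - (-1655)*(1421 + (14*sqrt(3) - 23)) = -4634 - (-1655)*(1421 + (-23 + 14*sqrt(3))) = -4634 - (-1655)*(1398 + 14*sqrt(3)) = -4634 - (-2313690 - 23170*sqrt(3)) = -4634 + (2313690 + 23170*sqrt(3)) = 2309056 + 23170*sqrt(3)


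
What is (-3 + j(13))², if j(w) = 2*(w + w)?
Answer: 2401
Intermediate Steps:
j(w) = 4*w (j(w) = 2*(2*w) = 4*w)
(-3 + j(13))² = (-3 + 4*13)² = (-3 + 52)² = 49² = 2401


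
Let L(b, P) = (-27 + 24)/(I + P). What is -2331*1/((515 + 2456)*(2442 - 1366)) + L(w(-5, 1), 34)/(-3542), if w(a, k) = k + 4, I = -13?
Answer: -27299009/39630680012 ≈ -0.00068884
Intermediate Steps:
w(a, k) = 4 + k
L(b, P) = -3/(-13 + P) (L(b, P) = (-27 + 24)/(-13 + P) = -3/(-13 + P))
-2331*1/((515 + 2456)*(2442 - 1366)) + L(w(-5, 1), 34)/(-3542) = -2331*1/((515 + 2456)*(2442 - 1366)) - 3/(-13 + 34)/(-3542) = -2331/(2971*1076) - 3/21*(-1/3542) = -2331/3196796 - 3*1/21*(-1/3542) = -2331*1/3196796 - ⅐*(-1/3542) = -2331/3196796 + 1/24794 = -27299009/39630680012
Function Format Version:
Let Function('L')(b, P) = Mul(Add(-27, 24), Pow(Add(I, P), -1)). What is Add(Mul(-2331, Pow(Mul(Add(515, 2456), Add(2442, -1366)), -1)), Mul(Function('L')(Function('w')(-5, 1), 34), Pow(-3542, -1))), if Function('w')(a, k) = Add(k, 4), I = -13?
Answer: Rational(-27299009, 39630680012) ≈ -0.00068884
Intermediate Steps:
Function('w')(a, k) = Add(4, k)
Function('L')(b, P) = Mul(-3, Pow(Add(-13, P), -1)) (Function('L')(b, P) = Mul(Add(-27, 24), Pow(Add(-13, P), -1)) = Mul(-3, Pow(Add(-13, P), -1)))
Add(Mul(-2331, Pow(Mul(Add(515, 2456), Add(2442, -1366)), -1)), Mul(Function('L')(Function('w')(-5, 1), 34), Pow(-3542, -1))) = Add(Mul(-2331, Pow(Mul(Add(515, 2456), Add(2442, -1366)), -1)), Mul(Mul(-3, Pow(Add(-13, 34), -1)), Pow(-3542, -1))) = Add(Mul(-2331, Pow(Mul(2971, 1076), -1)), Mul(Mul(-3, Pow(21, -1)), Rational(-1, 3542))) = Add(Mul(-2331, Pow(3196796, -1)), Mul(Mul(-3, Rational(1, 21)), Rational(-1, 3542))) = Add(Mul(-2331, Rational(1, 3196796)), Mul(Rational(-1, 7), Rational(-1, 3542))) = Add(Rational(-2331, 3196796), Rational(1, 24794)) = Rational(-27299009, 39630680012)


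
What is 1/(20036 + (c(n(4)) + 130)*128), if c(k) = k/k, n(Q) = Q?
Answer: 1/36804 ≈ 2.7171e-5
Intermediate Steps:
c(k) = 1
1/(20036 + (c(n(4)) + 130)*128) = 1/(20036 + (1 + 130)*128) = 1/(20036 + 131*128) = 1/(20036 + 16768) = 1/36804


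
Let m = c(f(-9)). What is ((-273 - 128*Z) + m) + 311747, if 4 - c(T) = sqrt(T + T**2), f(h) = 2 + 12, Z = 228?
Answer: 282294 - sqrt(210) ≈ 2.8228e+5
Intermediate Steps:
f(h) = 14
c(T) = 4 - sqrt(T + T**2)
m = 4 - sqrt(210) (m = 4 - sqrt(14*(1 + 14)) = 4 - sqrt(14*15) = 4 - sqrt(210) ≈ -10.491)
((-273 - 128*Z) + m) + 311747 = ((-273 - 128*228) + (4 - sqrt(210))) + 311747 = ((-273 - 29184) + (4 - sqrt(210))) + 311747 = (-29457 + (4 - sqrt(210))) + 311747 = (-29453 - sqrt(210)) + 311747 = 282294 - sqrt(210)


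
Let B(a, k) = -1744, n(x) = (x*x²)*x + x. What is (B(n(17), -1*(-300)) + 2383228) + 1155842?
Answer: 3537326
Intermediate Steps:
n(x) = x + x⁴ (n(x) = x³*x + x = x⁴ + x = x + x⁴)
(B(n(17), -1*(-300)) + 2383228) + 1155842 = (-1744 + 2383228) + 1155842 = 2381484 + 1155842 = 3537326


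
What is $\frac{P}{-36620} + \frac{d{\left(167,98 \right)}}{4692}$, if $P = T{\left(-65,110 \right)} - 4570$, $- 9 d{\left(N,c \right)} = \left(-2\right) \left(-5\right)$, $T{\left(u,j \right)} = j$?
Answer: $\frac{4699267}{38659734} \approx 0.12155$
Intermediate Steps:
$d{\left(N,c \right)} = - \frac{10}{9}$ ($d{\left(N,c \right)} = - \frac{\left(-2\right) \left(-5\right)}{9} = \left(- \frac{1}{9}\right) 10 = - \frac{10}{9}$)
$P = -4460$ ($P = 110 - 4570 = -4460$)
$\frac{P}{-36620} + \frac{d{\left(167,98 \right)}}{4692} = - \frac{4460}{-36620} - \frac{10}{9 \cdot 4692} = \left(-4460\right) \left(- \frac{1}{36620}\right) - \frac{5}{21114} = \frac{223}{1831} - \frac{5}{21114} = \frac{4699267}{38659734}$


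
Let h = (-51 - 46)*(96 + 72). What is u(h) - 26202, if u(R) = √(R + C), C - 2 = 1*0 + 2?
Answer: -26202 + 2*I*√4073 ≈ -26202.0 + 127.64*I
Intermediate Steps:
C = 4 (C = 2 + (1*0 + 2) = 2 + (0 + 2) = 2 + 2 = 4)
h = -16296 (h = -97*168 = -16296)
u(R) = √(4 + R) (u(R) = √(R + 4) = √(4 + R))
u(h) - 26202 = √(4 - 16296) - 26202 = √(-16292) - 26202 = 2*I*√4073 - 26202 = -26202 + 2*I*√4073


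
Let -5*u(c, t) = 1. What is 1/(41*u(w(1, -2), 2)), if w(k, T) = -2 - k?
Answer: -5/41 ≈ -0.12195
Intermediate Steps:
u(c, t) = -⅕ (u(c, t) = -⅕*1 = -⅕)
1/(41*u(w(1, -2), 2)) = 1/(41*(-⅕)) = 1/(-41/5) = -5/41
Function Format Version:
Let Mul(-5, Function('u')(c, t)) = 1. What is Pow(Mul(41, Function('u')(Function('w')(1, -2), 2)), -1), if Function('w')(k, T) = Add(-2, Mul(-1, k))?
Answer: Rational(-5, 41) ≈ -0.12195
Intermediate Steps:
Function('u')(c, t) = Rational(-1, 5) (Function('u')(c, t) = Mul(Rational(-1, 5), 1) = Rational(-1, 5))
Pow(Mul(41, Function('u')(Function('w')(1, -2), 2)), -1) = Pow(Mul(41, Rational(-1, 5)), -1) = Pow(Rational(-41, 5), -1) = Rational(-5, 41)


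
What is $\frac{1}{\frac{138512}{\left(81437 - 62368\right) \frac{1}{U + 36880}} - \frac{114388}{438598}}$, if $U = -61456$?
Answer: $- \frac{4181812631}{746510437563074} \approx -5.6018 \cdot 10^{-6}$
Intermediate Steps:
$\frac{1}{\frac{138512}{\left(81437 - 62368\right) \frac{1}{U + 36880}} - \frac{114388}{438598}} = \frac{1}{\frac{138512}{\left(81437 - 62368\right) \frac{1}{-61456 + 36880}} - \frac{114388}{438598}} = \frac{1}{\frac{138512}{19069 \frac{1}{-24576}} - \frac{57194}{219299}} = \frac{1}{\frac{138512}{19069 \left(- \frac{1}{24576}\right)} - \frac{57194}{219299}} = \frac{1}{\frac{138512}{- \frac{19069}{24576}} - \frac{57194}{219299}} = \frac{1}{138512 \left(- \frac{24576}{19069}\right) - \frac{57194}{219299}} = \frac{1}{- \frac{3404070912}{19069} - \frac{57194}{219299}} = \frac{1}{- \frac{746510437563074}{4181812631}} = - \frac{4181812631}{746510437563074}$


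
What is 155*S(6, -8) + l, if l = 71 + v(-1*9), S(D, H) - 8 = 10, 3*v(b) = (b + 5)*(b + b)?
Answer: 2885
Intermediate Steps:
v(b) = 2*b*(5 + b)/3 (v(b) = ((b + 5)*(b + b))/3 = ((5 + b)*(2*b))/3 = (2*b*(5 + b))/3 = 2*b*(5 + b)/3)
S(D, H) = 18 (S(D, H) = 8 + 10 = 18)
l = 95 (l = 71 + 2*(-1*9)*(5 - 1*9)/3 = 71 + (⅔)*(-9)*(5 - 9) = 71 + (⅔)*(-9)*(-4) = 71 + 24 = 95)
155*S(6, -8) + l = 155*18 + 95 = 2790 + 95 = 2885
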